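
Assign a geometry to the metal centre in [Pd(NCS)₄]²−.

square planar

Ligand charges: each isothiocyanate is −1. With an overall charge of −2 the palladium centre must be in the +2 oxidation state.
Pd sits in group 10, so the d-electron count is 10 − 2 = 8.
Coordination number: 4.
A 4d d⁸ ion has a large crystal-field splitting; square planar leaves the high-energy d_{x²−y²} orbital empty and maximises CFSE.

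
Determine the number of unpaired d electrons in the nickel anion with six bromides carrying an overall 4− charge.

2

Summing ligand charges against the −4 overall charge gives an oxidation state of +2 for nickel.
Ni sits in group 10, so the d-electron count is 10 − 2 = 8.
In an octahedral field the d⁸ configuration is t₂g⁶e_g² (only one arrangement possible), giving 2 unpaired electrons.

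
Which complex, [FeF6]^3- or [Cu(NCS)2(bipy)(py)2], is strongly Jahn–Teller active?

[Cu(NCS)2(bipy)(py)2]

[FeF6]^3-: Each fluoride is −1; balancing the −3 overall charge requires Fe(III). Iron is a group-8 element; Fe(III) is therefore d⁵. Fluoride is a weak-field ligand for a first-row metal, so the complex is high-spin. The d⁵ configuration leaves the e_g set evenly filled (or empty) — no strong Jahn–Teller driving force.
[Cu(NCS)2(bipy)(py)2]: Ligand charges: each isothiocyanate is −1; 2,2′-bipyridine is neutral; pyridine is neutral. With an overall charge of 0 the copper centre must be in the +2 oxidation state. Group 11 minus oxidation state 2 gives a d⁹ configuration. The t₂g⁶e_g³ configuration has an unevenly filled e_g set; the Jahn–Teller theorem predicts a tetragonal distortion (typically axial elongation) to lift the degeneracy.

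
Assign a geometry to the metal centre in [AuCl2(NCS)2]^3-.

Summing ligand charges against the −3 overall charge gives an oxidation state of +1 for gold.
Au sits in group 11, so the d-electron count is 11 − 1 = 10.
With 4 monodentate ligands the coordination number is 4.
A d¹⁰ ion has no crystal-field stabilisation preference between square planar and tetrahedral, so four ligands adopt the sterically favoured tetrahedral geometry.

tetrahedral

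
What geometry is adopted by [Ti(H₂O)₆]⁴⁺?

octahedral

Summing ligand charges against the +4 overall charge gives an oxidation state of +4 for titanium.
Titanium is a group-4 element; Ti(IV) is therefore d⁰.
Coordination number: 6.
Six donors around a single metal centre give an octahedral coordination sphere.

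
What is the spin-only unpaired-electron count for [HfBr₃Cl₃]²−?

Ligand charges: each bromide is −1; each chloride is −1. With an overall charge of −2 the hafnium centre must be in the +4 oxidation state.
Group 4 minus oxidation state 4 gives a d⁰ configuration.
In an octahedral field the d⁰ configuration is t₂g⁰e_g⁰, giving 0 unpaired electrons.

0 unpaired electrons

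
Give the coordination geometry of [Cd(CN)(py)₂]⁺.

trigonal planar

Ligand charges: each cyanide is −1; pyridine is neutral. With an overall charge of +1 the cadmium centre must be in the +2 oxidation state.
Cadmium is a group-12 element; Cd(II) is therefore d¹⁰.
With 3 monodentate ligands the coordination number is 3.
Three ligands around a d¹⁰ centre minimise repulsion in a trigonal-planar arrangement.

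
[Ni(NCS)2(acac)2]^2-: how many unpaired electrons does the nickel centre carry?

Ligand charges: each isothiocyanate is −1; each acetylacetonate is −1. With an overall charge of −2 the nickel centre must be in the +2 oxidation state.
Ni sits in group 10, so the d-electron count is 10 − 2 = 8.
Counting donor atoms: 2×isothiocyanate (monodentate) → 2 donors; 2×acetylacetonate (bidentate) → 4 donors. Coordination number = 6.
In an octahedral field the d⁸ configuration is t₂g⁶e_g² (only one arrangement possible), giving 2 unpaired electrons.

2 unpaired electrons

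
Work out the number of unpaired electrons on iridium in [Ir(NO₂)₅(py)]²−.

Ligand charges: each nitro (N-bound nitrite) is −1; pyridine is neutral. With an overall charge of −2 the iridium centre must be in the +3 oxidation state.
Group 9 minus oxidation state 3 gives a d⁶ configuration.
The spin state decides the count: a 5d ion has a large Δₒ and is invariably low-spin.
An octahedral low-spin d⁶ ion is t₂g⁶e_g⁰, giving 0 unpaired electrons.

0 unpaired electrons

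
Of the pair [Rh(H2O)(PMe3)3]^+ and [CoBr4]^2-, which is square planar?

For [Rh(H2O)(PMe3)3]^+: Water is neutral; trimethylphosphine is neutral; balancing the +1 overall charge requires Rh(I). Group 9 minus oxidation state 1 gives a d⁸ configuration. A 4d d⁸ ion has a large crystal-field splitting; square planar leaves the high-energy d_{x²−y²} orbital empty and maximises CFSE. → square planar.
For [CoBr4]^2-: Each bromide is −1; balancing the −2 overall charge requires Co(II). Group 9 minus oxidation state 2 gives a d⁷ configuration. For a high-spin 3d d⁷ ion with weak-field ligands the small Δₜ gives little square-planar CFSE advantage, so four ligands adopt the sterically favoured tetrahedral geometry. → tetrahedral.

[Rh(H2O)(PMe3)3]^+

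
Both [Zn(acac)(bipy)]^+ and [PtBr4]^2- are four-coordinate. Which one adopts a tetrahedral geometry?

For [Zn(acac)(bipy)]^+: Each acetylacetonate is −1; 2,2′-bipyridine is neutral; balancing the +1 overall charge requires Zn(II). Zn sits in group 12, so the d-electron count is 12 − 2 = 10. A d¹⁰ ion has no crystal-field stabilisation preference between square planar and tetrahedral, so four ligands adopt the sterically favoured tetrahedral geometry. → tetrahedral.
For [PtBr4]^2-: Ligand charges: each bromide is −1. With an overall charge of −2 the platinum centre must be in the +2 oxidation state. Pt sits in group 10, so the d-electron count is 10 − 2 = 8. A 5d d⁸ ion has a large crystal-field splitting; square planar leaves the high-energy d_{x²−y²} orbital empty and maximises CFSE. → square planar.

[Zn(acac)(bipy)]^+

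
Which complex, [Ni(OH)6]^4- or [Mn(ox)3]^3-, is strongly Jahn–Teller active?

[Mn(ox)3]^3-

[Ni(OH)6]^4-: Each hydroxide is −1; balancing the −4 overall charge requires Ni(II). Group 10 minus oxidation state 2 gives a d⁸ configuration. The d⁸ configuration leaves the e_g set evenly filled (or empty) — no strong Jahn–Teller driving force.
[Mn(ox)3]^3-: Ligand charges: each oxalate is −2. With an overall charge of −3 the manganese centre must be in the +3 oxidation state. Mn sits in group 7, so the d-electron count is 7 − 3 = 4. Oxalate is a weak-field ligand for a first-row metal, so the complex is high-spin. The t₂g³e_g¹ (high-spin) configuration has an unevenly filled e_g set; the Jahn–Teller theorem predicts a tetragonal distortion (typically axial elongation) to lift the degeneracy.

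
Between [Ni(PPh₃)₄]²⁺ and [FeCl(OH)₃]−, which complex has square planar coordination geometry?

[Ni(PPh₃)₄]²⁺

For [Ni(PPh₃)₄]²⁺: Summing ligand charges against the +2 overall charge gives an oxidation state of +2 for nickel. Ni sits in group 10, so the d-electron count is 10 − 2 = 8. Triphenylphosphine is a strong-field ligand (high in the spectrochemical series). A 3d d⁸ ion with strong-field ligands gains enough CFSE to favour square planar over tetrahedral. → square planar.
For [FeCl(OH)₃]−: Summing ligand charges against the −1 overall charge gives an oxidation state of +3 for iron. Group 8 minus oxidation state 3 gives a d⁵ configuration. A high-spin d⁵ ion has zero CFSE in either geometry, so four ligands adopt the sterically favoured tetrahedral geometry. → tetrahedral.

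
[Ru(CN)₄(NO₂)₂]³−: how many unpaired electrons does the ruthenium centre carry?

Each cyanide is −1; each nitro (N-bound nitrite) is −1; balancing the −3 overall charge requires Ru(III).
Ruthenium is a group-8 element; Ru(III) is therefore d⁵.
The spin state decides the count: a 4d ion has a large Δₒ and is invariably low-spin.
An octahedral low-spin d⁵ ion is t₂g⁵e_g⁰, giving 1 unpaired electron.

1 unpaired electron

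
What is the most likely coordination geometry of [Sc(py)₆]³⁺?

octahedral

Ligand charges: pyridine is neutral. With an overall charge of +3 the scandium centre must be in the +3 oxidation state.
Group 3 minus oxidation state 3 gives a d⁰ configuration.
Coordination number: 6.
Six donors around a single metal centre give an octahedral coordination sphere.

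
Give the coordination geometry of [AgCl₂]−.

Ligand charges: each chloride is −1. With an overall charge of −1 the silver centre must be in the +1 oxidation state.
Silver is a group-11 element; Ag(I) is therefore d¹⁰.
With 2 monodentate ligands the coordination number is 2.
A d¹⁰ ion with only two ligands adopts a linear arrangement (sp hybridisation; no CFSE preference).

linear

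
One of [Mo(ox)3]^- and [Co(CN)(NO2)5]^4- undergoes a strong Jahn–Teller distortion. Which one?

[Mo(ox)3]^-: Each oxalate is −2; balancing the −1 overall charge requires Mo(V). Mo sits in group 6, so the d-electron count is 6 − 5 = 1. The d¹ configuration leaves the e_g set evenly filled (or empty) — no strong Jahn–Teller driving force.
[Co(CN)(NO2)5]^4-: Summing ligand charges against the −4 overall charge gives an oxidation state of +2 for cobalt. Group 9 minus oxidation state 2 gives a d⁷ configuration. Cyanide and nitro (N-bound nitrite) are strong-field ligands (high in the spectrochemical series) for a first-row metal, so the complex is low-spin. The t₂g⁶e_g¹ (low-spin) configuration has an unevenly filled e_g set; the Jahn–Teller theorem predicts a tetragonal distortion (typically axial elongation) to lift the degeneracy.

[Co(CN)(NO2)5]^4-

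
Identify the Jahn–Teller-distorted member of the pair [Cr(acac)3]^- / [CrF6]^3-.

[Cr(acac)3]^-

[Cr(acac)3]^-: Each acetylacetonate is −1; balancing the −1 overall charge requires Cr(II). Chromium is a group-6 element; Cr(II) is therefore d⁴. Acetylacetonate is a weak-field ligand for a first-row metal, so the complex is high-spin. The t₂g³e_g¹ (high-spin) configuration has an unevenly filled e_g set; the Jahn–Teller theorem predicts a tetragonal distortion (typically axial elongation) to lift the degeneracy.
[CrF6]^3-: Summing ligand charges against the −3 overall charge gives an oxidation state of +3 for chromium. Cr sits in group 6, so the d-electron count is 6 − 3 = 3. The d³ configuration leaves the e_g set evenly filled (or empty) — no strong Jahn–Teller driving force.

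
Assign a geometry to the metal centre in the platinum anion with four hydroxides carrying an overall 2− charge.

square planar

Summing ligand charges against the −2 overall charge gives an oxidation state of +2 for platinum.
Group 10 minus oxidation state 2 gives a d⁸ configuration.
Coordination number: 4.
A 5d d⁸ ion has a large crystal-field splitting; square planar leaves the high-energy d_{x²−y²} orbital empty and maximises CFSE.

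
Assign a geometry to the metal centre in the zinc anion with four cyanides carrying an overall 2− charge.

Ligand charges: each cyanide is −1. With an overall charge of −2 the zinc centre must be in the +2 oxidation state.
Zinc is a group-12 element; Zn(II) is therefore d¹⁰.
With 4 monodentate ligands the coordination number is 4.
A d¹⁰ ion has no crystal-field stabilisation preference between square planar and tetrahedral, so four ligands adopt the sterically favoured tetrahedral geometry.

tetrahedral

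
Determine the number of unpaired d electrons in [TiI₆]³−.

1 unpaired electron

Ligand charges: each iodide is −1. With an overall charge of −3 the titanium centre must be in the +3 oxidation state.
Titanium is a group-4 element; Ti(III) is therefore d¹.
In an octahedral field the d¹ configuration is t₂g¹e_g⁰ (only one arrangement possible), giving 1 unpaired electron.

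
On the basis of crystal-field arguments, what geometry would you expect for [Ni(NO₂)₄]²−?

Ligand charges: each nitro (N-bound nitrite) is −1. With an overall charge of −2 the nickel centre must be in the +2 oxidation state.
Group 10 minus oxidation state 2 gives a d⁸ configuration.
With 4 monodentate ligands the coordination number is 4.
Nitro (N-bound nitrite) is a strong-field ligand (high in the spectrochemical series).
A 3d d⁸ ion with strong-field ligands gains enough CFSE to favour square planar over tetrahedral.

square planar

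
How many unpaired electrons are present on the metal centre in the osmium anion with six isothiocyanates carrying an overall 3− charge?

Summing ligand charges against the −3 overall charge gives an oxidation state of +3 for osmium.
Os sits in group 8, so the d-electron count is 8 − 3 = 5.
The spin state decides the count: a 5d ion has a large Δₒ and is invariably low-spin.
An octahedral low-spin d⁵ ion is t₂g⁵e_g⁰, giving 1 unpaired electron.

1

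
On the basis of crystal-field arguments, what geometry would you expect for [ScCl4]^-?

Ligand charges: each chloride is −1. With an overall charge of −1 the scandium centre must be in the +3 oxidation state.
Scandium is a group-3 element; Sc(III) is therefore d⁰.
With 4 monodentate ligands the coordination number is 4.
A d⁰ ion has no crystal-field stabilisation preference between square planar and tetrahedral, so four ligands adopt the sterically favoured tetrahedral geometry.

tetrahedral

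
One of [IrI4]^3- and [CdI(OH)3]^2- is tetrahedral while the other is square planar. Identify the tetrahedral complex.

For [IrI4]^3-: Summing ligand charges against the −3 overall charge gives an oxidation state of +1 for iridium. Group 9 minus oxidation state 1 gives a d⁸ configuration. A 5d d⁸ ion has a large crystal-field splitting; square planar leaves the high-energy d_{x²−y²} orbital empty and maximises CFSE. → square planar.
For [CdI(OH)3]^2-: Ligand charges: each iodide is −1; each hydroxide is −1. With an overall charge of −2 the cadmium centre must be in the +2 oxidation state. Cd sits in group 12, so the d-electron count is 12 − 2 = 10. A d¹⁰ ion has no crystal-field stabilisation preference between square planar and tetrahedral, so four ligands adopt the sterically favoured tetrahedral geometry. → tetrahedral.

[CdI(OH)3]^2-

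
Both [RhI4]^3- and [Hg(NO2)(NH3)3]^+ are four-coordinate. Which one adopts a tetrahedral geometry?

For [RhI4]^3-: Summing ligand charges against the −3 overall charge gives an oxidation state of +1 for rhodium. Rhodium is a group-9 element; Rh(I) is therefore d⁸. A 4d d⁸ ion has a large crystal-field splitting; square planar leaves the high-energy d_{x²−y²} orbital empty and maximises CFSE. → square planar.
For [Hg(NO2)(NH3)3]^+: Ligand charges: each nitro (N-bound nitrite) is −1; ammonia is neutral. With an overall charge of +1 the mercury centre must be in the +2 oxidation state. Hg sits in group 12, so the d-electron count is 12 − 2 = 10. A d¹⁰ ion has no crystal-field stabilisation preference between square planar and tetrahedral, so four ligands adopt the sterically favoured tetrahedral geometry. → tetrahedral.

[Hg(NO2)(NH3)3]^+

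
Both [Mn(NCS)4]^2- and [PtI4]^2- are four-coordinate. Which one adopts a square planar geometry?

For [Mn(NCS)4]^2-: Each isothiocyanate is −1; balancing the −2 overall charge requires Mn(II). Mn sits in group 7, so the d-electron count is 7 − 2 = 5. A high-spin d⁵ ion has zero CFSE in either geometry, so four ligands adopt the sterically favoured tetrahedral geometry. → tetrahedral.
For [PtI4]^2-: Ligand charges: each iodide is −1. With an overall charge of −2 the platinum centre must be in the +2 oxidation state. Pt sits in group 10, so the d-electron count is 10 − 2 = 8. A 5d d⁸ ion has a large crystal-field splitting; square planar leaves the high-energy d_{x²−y²} orbital empty and maximises CFSE. → square planar.

[PtI4]^2-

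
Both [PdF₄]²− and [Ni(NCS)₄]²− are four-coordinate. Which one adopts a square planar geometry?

[PdF₄]²−

For [PdF₄]²−: Ligand charges: each fluoride is −1. With an overall charge of −2 the palladium centre must be in the +2 oxidation state. Palladium is a group-10 element; Pd(II) is therefore d⁸. A 4d d⁸ ion has a large crystal-field splitting; square planar leaves the high-energy d_{x²−y²} orbital empty and maximises CFSE. → square planar.
For [Ni(NCS)₄]²−: Ligand charges: each isothiocyanate is −1. With an overall charge of −2 the nickel centre must be in the +2 oxidation state. Group 10 minus oxidation state 2 gives a d⁸ configuration. Isothiocyanate is a weak-field ligand. With weak-field ligands the CFSE gain from square planar is small, so a 3d d⁸ ion takes the sterically preferred tetrahedral geometry. → tetrahedral.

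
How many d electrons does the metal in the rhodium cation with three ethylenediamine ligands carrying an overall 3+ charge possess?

Ligand charges: ethylenediamine is neutral. With an overall charge of +3 the rhodium centre must be in the +3 oxidation state.
Rh sits in group 9, so the d-electron count is 9 − 3 = 6.

d6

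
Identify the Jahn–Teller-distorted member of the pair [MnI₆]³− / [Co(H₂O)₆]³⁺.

[MnI₆]³−: Ligand charges: each iodide is −1. With an overall charge of −3 the manganese centre must be in the +3 oxidation state. Manganese is a group-7 element; Mn(III) is therefore d⁴. Iodide is a weak-field ligand for a first-row metal, so the complex is high-spin. The t₂g³e_g¹ (high-spin) configuration has an unevenly filled e_g set; the Jahn–Teller theorem predicts a tetragonal distortion (typically axial elongation) to lift the degeneracy.
[Co(H₂O)₆]³⁺: Ligand charges: water is neutral. With an overall charge of +3 the cobalt centre must be in the +3 oxidation state. Group 9 minus oxidation state 3 gives a d⁶ configuration. Co(III) has an exceptionally large octahedral splitting and is low-spin with essentially every ligand except fluoride. The d⁶ configuration leaves the e_g set evenly filled (or empty) — no strong Jahn–Teller driving force.

[MnI₆]³−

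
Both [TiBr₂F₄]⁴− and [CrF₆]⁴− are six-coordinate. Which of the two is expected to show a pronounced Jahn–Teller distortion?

[CrF₆]⁴−

[TiBr₂F₄]⁴−: Ligand charges: each bromide is −1; each fluoride is −1. With an overall charge of −4 the titanium centre must be in the +2 oxidation state. Ti sits in group 4, so the d-electron count is 4 − 2 = 2. The d² configuration leaves the e_g set evenly filled (or empty) — no strong Jahn–Teller driving force.
[CrF₆]⁴−: Each fluoride is −1; balancing the −4 overall charge requires Cr(II). Chromium is a group-6 element; Cr(II) is therefore d⁴. Fluoride is a weak-field ligand for a first-row metal, so the complex is high-spin. The t₂g³e_g¹ (high-spin) configuration has an unevenly filled e_g set; the Jahn–Teller theorem predicts a tetragonal distortion (typically axial elongation) to lift the degeneracy.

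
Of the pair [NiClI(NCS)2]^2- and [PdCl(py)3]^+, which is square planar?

[PdCl(py)3]^+

For [NiClI(NCS)2]^2-: Summing ligand charges against the −2 overall charge gives an oxidation state of +2 for nickel. Group 10 minus oxidation state 2 gives a d⁸ configuration. Chloride, iodide, and isothiocyanate are weak-field ligands. With weak-field ligands the CFSE gain from square planar is small, so a 3d d⁸ ion takes the sterically preferred tetrahedral geometry. → tetrahedral.
For [PdCl(py)3]^+: Each chloride is −1; pyridine is neutral; balancing the +1 overall charge requires Pd(II). Pd sits in group 10, so the d-electron count is 10 − 2 = 8. A 4d d⁸ ion has a large crystal-field splitting; square planar leaves the high-energy d_{x²−y²} orbital empty and maximises CFSE. → square planar.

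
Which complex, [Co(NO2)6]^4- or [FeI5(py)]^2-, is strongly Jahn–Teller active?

[Co(NO2)6]^4-: Ligand charges: each nitro (N-bound nitrite) is −1. With an overall charge of −4 the cobalt centre must be in the +2 oxidation state. Cobalt is a group-9 element; Co(II) is therefore d⁷. Nitro (N-bound nitrite) is a strong-field ligand (high in the spectrochemical series) for a first-row metal, so the complex is low-spin. The t₂g⁶e_g¹ (low-spin) configuration has an unevenly filled e_g set; the Jahn–Teller theorem predicts a tetragonal distortion (typically axial elongation) to lift the degeneracy.
[FeI5(py)]^2-: Ligand charges: each iodide is −1; pyridine is neutral. With an overall charge of −2 the iron centre must be in the +3 oxidation state. Group 8 minus oxidation state 3 gives a d⁵ configuration. Iodide is a weak-field ligand for a first-row metal, so the complex is high-spin. The d⁵ configuration leaves the e_g set evenly filled (or empty) — no strong Jahn–Teller driving force.

[Co(NO2)6]^4-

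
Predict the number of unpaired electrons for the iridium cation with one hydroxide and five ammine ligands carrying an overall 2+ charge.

0

Ligand charges: each hydroxide is −1; ammonia is neutral. With an overall charge of +2 the iridium centre must be in the +3 oxidation state.
Iridium is a group-9 element; Ir(III) is therefore d⁶.
The spin state decides the count: a 5d ion has a large Δₒ and is invariably low-spin.
An octahedral low-spin d⁶ ion is t₂g⁶e_g⁰, giving 0 unpaired electrons.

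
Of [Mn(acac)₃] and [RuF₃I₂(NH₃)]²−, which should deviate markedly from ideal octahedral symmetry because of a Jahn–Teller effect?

[Mn(acac)₃]: Summing ligand charges against the 0 overall charge gives an oxidation state of +3 for manganese. Group 7 minus oxidation state 3 gives a d⁴ configuration. Acetylacetonate is a weak-field ligand for a first-row metal, so the complex is high-spin. The t₂g³e_g¹ (high-spin) configuration has an unevenly filled e_g set; the Jahn–Teller theorem predicts a tetragonal distortion (typically axial elongation) to lift the degeneracy.
[RuF₃I₂(NH₃)]²−: Each fluoride is −1; each iodide is −1; ammonia is neutral; balancing the −2 overall charge requires Ru(III). Ru sits in group 8, so the d-electron count is 8 − 3 = 5. A 4d ion has a large Δₒ and is invariably low-spin. The d⁵ configuration leaves the e_g set evenly filled (or empty) — no strong Jahn–Teller driving force.

[Mn(acac)₃]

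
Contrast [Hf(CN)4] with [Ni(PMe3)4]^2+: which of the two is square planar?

[Ni(PMe3)4]^2+

For [Hf(CN)4]: Summing ligand charges against the 0 overall charge gives an oxidation state of +4 for hafnium. Hafnium is a group-4 element; Hf(IV) is therefore d⁰. A d⁰ ion has no crystal-field stabilisation preference between square planar and tetrahedral, so four ligands adopt the sterically favoured tetrahedral geometry. → tetrahedral.
For [Ni(PMe3)4]^2+: Summing ligand charges against the +2 overall charge gives an oxidation state of +2 for nickel. Ni sits in group 10, so the d-electron count is 10 − 2 = 8. Trimethylphosphine is a strong-field ligand (high in the spectrochemical series). A 3d d⁸ ion with strong-field ligands gains enough CFSE to favour square planar over tetrahedral. → square planar.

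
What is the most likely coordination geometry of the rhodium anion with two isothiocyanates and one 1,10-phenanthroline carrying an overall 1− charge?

Each isothiocyanate is −1; 1,10-phenanthroline is neutral; balancing the −1 overall charge requires Rh(I).
Group 9 minus oxidation state 1 gives a d⁸ configuration.
Counting donor atoms: 2×isothiocyanate (monodentate) → 2 donors; 1×1,10-phenanthroline (bidentate) → 2 donors. Coordination number = 4.
A 4d d⁸ ion has a large crystal-field splitting; square planar leaves the high-energy d_{x²−y²} orbital empty and maximises CFSE.

square planar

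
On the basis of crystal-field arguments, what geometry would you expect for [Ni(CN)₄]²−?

square planar

Each cyanide is −1; balancing the −2 overall charge requires Ni(II).
Group 10 minus oxidation state 2 gives a d⁸ configuration.
With 4 monodentate ligands the coordination number is 4.
Cyanide is a strong-field ligand (high in the spectrochemical series).
A 3d d⁸ ion with strong-field ligands gains enough CFSE to favour square planar over tetrahedral.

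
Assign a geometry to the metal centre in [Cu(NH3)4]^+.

Summing ligand charges against the +1 overall charge gives an oxidation state of +1 for copper.
Group 11 minus oxidation state 1 gives a d¹⁰ configuration.
Coordination number: 4.
A d¹⁰ ion has no crystal-field stabilisation preference between square planar and tetrahedral, so four ligands adopt the sterically favoured tetrahedral geometry.

tetrahedral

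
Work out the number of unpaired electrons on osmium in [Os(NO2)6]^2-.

2

Ligand charges: each nitro (N-bound nitrite) is −1. With an overall charge of −2 the osmium centre must be in the +4 oxidation state.
Os sits in group 8, so the d-electron count is 8 − 4 = 4.
The spin state decides the count: a 5d ion has a large Δₒ and is invariably low-spin.
An octahedral low-spin d⁴ ion is t₂g⁴e_g⁰, giving 2 unpaired electrons.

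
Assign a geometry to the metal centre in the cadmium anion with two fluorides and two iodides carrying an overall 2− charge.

Summing ligand charges against the −2 overall charge gives an oxidation state of +2 for cadmium.
Group 12 minus oxidation state 2 gives a d¹⁰ configuration.
Coordination number: 4.
A d¹⁰ ion has no crystal-field stabilisation preference between square planar and tetrahedral, so four ligands adopt the sterically favoured tetrahedral geometry.

tetrahedral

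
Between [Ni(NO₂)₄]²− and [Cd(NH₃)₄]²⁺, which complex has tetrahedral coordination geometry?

For [Ni(NO₂)₄]²−: Summing ligand charges against the −2 overall charge gives an oxidation state of +2 for nickel. Nickel is a group-10 element; Ni(II) is therefore d⁸. Nitro (N-bound nitrite) is a strong-field ligand (high in the spectrochemical series). A 3d d⁸ ion with strong-field ligands gains enough CFSE to favour square planar over tetrahedral. → square planar.
For [Cd(NH₃)₄]²⁺: Summing ligand charges against the +2 overall charge gives an oxidation state of +2 for cadmium. Cd sits in group 12, so the d-electron count is 12 − 2 = 10. A d¹⁰ ion has no crystal-field stabilisation preference between square planar and tetrahedral, so four ligands adopt the sterically favoured tetrahedral geometry. → tetrahedral.

[Cd(NH₃)₄]²⁺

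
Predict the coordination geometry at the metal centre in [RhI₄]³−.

square planar

Ligand charges: each iodide is −1. With an overall charge of −3 the rhodium centre must be in the +1 oxidation state.
Rh sits in group 9, so the d-electron count is 9 − 1 = 8.
With 4 monodentate ligands the coordination number is 4.
A 4d d⁸ ion has a large crystal-field splitting; square planar leaves the high-energy d_{x²−y²} orbital empty and maximises CFSE.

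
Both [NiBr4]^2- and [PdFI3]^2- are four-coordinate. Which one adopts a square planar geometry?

[PdFI3]^2-

For [NiBr4]^2-: Each bromide is −1; balancing the −2 overall charge requires Ni(II). Group 10 minus oxidation state 2 gives a d⁸ configuration. Bromide is a weak-field ligand. With weak-field ligands the CFSE gain from square planar is small, so a 3d d⁸ ion takes the sterically preferred tetrahedral geometry. → tetrahedral.
For [PdFI3]^2-: Summing ligand charges against the −2 overall charge gives an oxidation state of +2 for palladium. Pd sits in group 10, so the d-electron count is 10 − 2 = 8. A 4d d⁸ ion has a large crystal-field splitting; square planar leaves the high-energy d_{x²−y²} orbital empty and maximises CFSE. → square planar.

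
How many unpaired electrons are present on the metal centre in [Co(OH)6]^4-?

Each hydroxide is −1; balancing the −4 overall charge requires Co(II).
Group 9 minus oxidation state 2 gives a d⁷ configuration.
The spin state decides the count: Hydroxide is a weak-field ligand for a first-row metal, so the complex is high-spin.
An octahedral high-spin d⁷ ion is t₂g⁵e_g², giving 3 unpaired electrons.

3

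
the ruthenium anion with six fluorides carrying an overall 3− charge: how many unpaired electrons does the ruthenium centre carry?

Summing ligand charges against the −3 overall charge gives an oxidation state of +3 for ruthenium.
Ruthenium is a group-8 element; Ru(III) is therefore d⁵.
The spin state decides the count: a 4d ion has a large Δₒ and is invariably low-spin.
An octahedral low-spin d⁵ ion is t₂g⁵e_g⁰, giving 1 unpaired electron.

1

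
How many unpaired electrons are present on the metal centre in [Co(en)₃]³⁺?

0 unpaired electrons

Ligand charges: ethylenediamine is neutral. With an overall charge of +3 the cobalt centre must be in the +3 oxidation state.
Cobalt is a group-9 element; Co(III) is therefore d⁶.
Counting donor atoms: 3×ethylenediamine (bidentate) → 6 donors. Coordination number = 6.
The spin state decides the count: Co(III) has an exceptionally large octahedral splitting and is low-spin with essentially every ligand except fluoride.
An octahedral low-spin d⁶ ion is t₂g⁶e_g⁰, giving 0 unpaired electrons.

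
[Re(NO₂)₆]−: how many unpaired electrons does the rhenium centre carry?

2 unpaired electrons

Summing ligand charges against the −1 overall charge gives an oxidation state of +5 for rhenium.
Rhenium is a group-7 element; Re(V) is therefore d².
In an octahedral field the d² configuration is t₂g²e_g⁰ (only one arrangement possible), giving 2 unpaired electrons.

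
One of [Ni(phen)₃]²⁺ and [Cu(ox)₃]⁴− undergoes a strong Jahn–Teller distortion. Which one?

[Ni(phen)₃]²⁺: Summing ligand charges against the +2 overall charge gives an oxidation state of +2 for nickel. Group 10 minus oxidation state 2 gives a d⁸ configuration. The d⁸ configuration leaves the e_g set evenly filled (or empty) — no strong Jahn–Teller driving force.
[Cu(ox)₃]⁴−: Summing ligand charges against the −4 overall charge gives an oxidation state of +2 for copper. Copper is a group-11 element; Cu(II) is therefore d⁹. The t₂g⁶e_g³ configuration has an unevenly filled e_g set; the Jahn–Teller theorem predicts a tetragonal distortion (typically axial elongation) to lift the degeneracy.

[Cu(ox)₃]⁴−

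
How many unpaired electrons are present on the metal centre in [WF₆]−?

1

Each fluoride is −1; balancing the −1 overall charge requires W(V).
W sits in group 6, so the d-electron count is 6 − 5 = 1.
In an octahedral field the d¹ configuration is t₂g¹e_g⁰ (only one arrangement possible), giving 1 unpaired electron.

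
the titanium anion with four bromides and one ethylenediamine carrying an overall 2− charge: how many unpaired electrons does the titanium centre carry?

2

Summing ligand charges against the −2 overall charge gives an oxidation state of +2 for titanium.
Ti sits in group 4, so the d-electron count is 4 − 2 = 2.
Counting donor atoms: 4×bromide (monodentate) → 4 donors; 1×ethylenediamine (bidentate) → 2 donors. Coordination number = 6.
In an octahedral field the d² configuration is t₂g²e_g⁰ (only one arrangement possible), giving 2 unpaired electrons.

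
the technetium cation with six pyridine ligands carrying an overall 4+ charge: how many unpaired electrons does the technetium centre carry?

3

Ligand charges: pyridine is neutral. With an overall charge of +4 the technetium centre must be in the +4 oxidation state.
Tc sits in group 7, so the d-electron count is 7 − 4 = 3.
In an octahedral field the d³ configuration is t₂g³e_g⁰ (only one arrangement possible), giving 3 unpaired electrons.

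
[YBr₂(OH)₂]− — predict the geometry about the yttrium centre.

Each bromide is −1; each hydroxide is −1; balancing the −1 overall charge requires Y(III).
Group 3 minus oxidation state 3 gives a d⁰ configuration.
With 4 monodentate ligands the coordination number is 4.
A d⁰ ion has no crystal-field stabilisation preference between square planar and tetrahedral, so four ligands adopt the sterically favoured tetrahedral geometry.

tetrahedral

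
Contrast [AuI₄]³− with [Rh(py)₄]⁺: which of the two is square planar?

[Rh(py)₄]⁺

For [AuI₄]³−: Ligand charges: each iodide is −1. With an overall charge of −3 the gold centre must be in the +1 oxidation state. Au sits in group 11, so the d-electron count is 11 − 1 = 10. A d¹⁰ ion has no crystal-field stabilisation preference between square planar and tetrahedral, so four ligands adopt the sterically favoured tetrahedral geometry. → tetrahedral.
For [Rh(py)₄]⁺: Summing ligand charges against the +1 overall charge gives an oxidation state of +1 for rhodium. Group 9 minus oxidation state 1 gives a d⁸ configuration. A 4d d⁸ ion has a large crystal-field splitting; square planar leaves the high-energy d_{x²−y²} orbital empty and maximises CFSE. → square planar.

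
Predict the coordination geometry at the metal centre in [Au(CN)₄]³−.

Ligand charges: each cyanide is −1. With an overall charge of −3 the gold centre must be in the +1 oxidation state.
Gold is a group-11 element; Au(I) is therefore d¹⁰.
Coordination number: 4.
A d¹⁰ ion has no crystal-field stabilisation preference between square planar and tetrahedral, so four ligands adopt the sterically favoured tetrahedral geometry.

tetrahedral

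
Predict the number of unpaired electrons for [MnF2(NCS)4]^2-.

Each fluoride is −1; each isothiocyanate is −1; balancing the −2 overall charge requires Mn(IV).
Group 7 minus oxidation state 4 gives a d³ configuration.
In an octahedral field the d³ configuration is t₂g³e_g⁰ (only one arrangement possible), giving 3 unpaired electrons.

3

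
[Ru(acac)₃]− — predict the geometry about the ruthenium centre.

octahedral

Each acetylacetonate is −1; balancing the −1 overall charge requires Ru(II).
Group 8 minus oxidation state 2 gives a d⁶ configuration.
Counting donor atoms: 3×acetylacetonate (bidentate) → 6 donors. Coordination number = 6.
Six donors around a single metal centre give an octahedral coordination sphere.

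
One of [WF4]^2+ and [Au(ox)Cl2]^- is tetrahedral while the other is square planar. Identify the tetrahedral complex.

[WF4]^2+

For [WF4]^2+: Summing ligand charges against the +2 overall charge gives an oxidation state of +6 for tungsten. Tungsten is a group-6 element; W(VI) is therefore d⁰. A d⁰ ion has no crystal-field stabilisation preference between square planar and tetrahedral, so four ligands adopt the sterically favoured tetrahedral geometry. → tetrahedral.
For [Au(ox)Cl2]^-: Ligand charges: each oxalate is −2; each chloride is −1. With an overall charge of −1 the gold centre must be in the +3 oxidation state. Au sits in group 11, so the d-electron count is 11 − 3 = 8. A 5d d⁸ ion has a large crystal-field splitting; square planar leaves the high-energy d_{x²−y²} orbital empty and maximises CFSE. → square planar.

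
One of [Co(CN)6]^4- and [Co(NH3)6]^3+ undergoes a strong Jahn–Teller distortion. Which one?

[Co(CN)6]^4-: Summing ligand charges against the −4 overall charge gives an oxidation state of +2 for cobalt. Group 9 minus oxidation state 2 gives a d⁷ configuration. Cyanide is a strong-field ligand (high in the spectrochemical series) for a first-row metal, so the complex is low-spin. The t₂g⁶e_g¹ (low-spin) configuration has an unevenly filled e_g set; the Jahn–Teller theorem predicts a tetragonal distortion (typically axial elongation) to lift the degeneracy.
[Co(NH3)6]^3+: Summing ligand charges against the +3 overall charge gives an oxidation state of +3 for cobalt. Co sits in group 9, so the d-electron count is 9 − 3 = 6. Co(III) has an exceptionally large octahedral splitting and is low-spin with essentially every ligand except fluoride. The d⁶ configuration leaves the e_g set evenly filled (or empty) — no strong Jahn–Teller driving force.

[Co(CN)6]^4-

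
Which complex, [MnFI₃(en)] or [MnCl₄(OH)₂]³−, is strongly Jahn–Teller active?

[MnFI₃(en)]: Each fluoride is −1; each iodide is −1; ethylenediamine is neutral; balancing the 0 overall charge requires Mn(IV). Manganese is a group-7 element; Mn(IV) is therefore d³. The d³ configuration leaves the e_g set evenly filled (or empty) — no strong Jahn–Teller driving force.
[MnCl₄(OH)₂]³−: Summing ligand charges against the −3 overall charge gives an oxidation state of +3 for manganese. Mn sits in group 7, so the d-electron count is 7 − 3 = 4. Chloride and hydroxide are weak-field ligands for a first-row metal, so the complex is high-spin. The t₂g³e_g¹ (high-spin) configuration has an unevenly filled e_g set; the Jahn–Teller theorem predicts a tetragonal distortion (typically axial elongation) to lift the degeneracy.

[MnCl₄(OH)₂]³−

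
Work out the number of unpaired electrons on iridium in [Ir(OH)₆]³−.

Ligand charges: each hydroxide is −1. With an overall charge of −3 the iridium centre must be in the +3 oxidation state.
Ir sits in group 9, so the d-electron count is 9 − 3 = 6.
The spin state decides the count: a 5d ion has a large Δₒ and is invariably low-spin.
An octahedral low-spin d⁶ ion is t₂g⁶e_g⁰, giving 0 unpaired electrons.

0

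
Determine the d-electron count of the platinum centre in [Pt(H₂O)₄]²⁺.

d8

Summing ligand charges against the +2 overall charge gives an oxidation state of +2 for platinum.
Pt sits in group 10, so the d-electron count is 10 − 2 = 8.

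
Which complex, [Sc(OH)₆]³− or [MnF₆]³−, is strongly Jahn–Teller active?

[MnF₆]³−

[Sc(OH)₆]³−: Each hydroxide is −1; balancing the −3 overall charge requires Sc(III). Scandium is a group-3 element; Sc(III) is therefore d⁰. The d⁰ configuration leaves the e_g set evenly filled (or empty) — no strong Jahn–Teller driving force.
[MnF₆]³−: Ligand charges: each fluoride is −1. With an overall charge of −3 the manganese centre must be in the +3 oxidation state. Mn sits in group 7, so the d-electron count is 7 − 3 = 4. Fluoride is a weak-field ligand for a first-row metal, so the complex is high-spin. The t₂g³e_g¹ (high-spin) configuration has an unevenly filled e_g set; the Jahn–Teller theorem predicts a tetragonal distortion (typically axial elongation) to lift the degeneracy.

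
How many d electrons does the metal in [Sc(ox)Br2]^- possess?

Summing ligand charges against the −1 overall charge gives an oxidation state of +3 for scandium.
Group 3 minus oxidation state 3 gives a d⁰ configuration.

d0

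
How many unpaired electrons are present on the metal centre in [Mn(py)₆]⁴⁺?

3 unpaired electrons

Ligand charges: pyridine is neutral. With an overall charge of +4 the manganese centre must be in the +4 oxidation state.
Manganese is a group-7 element; Mn(IV) is therefore d³.
In an octahedral field the d³ configuration is t₂g³e_g⁰ (only one arrangement possible), giving 3 unpaired electrons.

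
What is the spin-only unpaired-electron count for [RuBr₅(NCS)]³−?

Summing ligand charges against the −3 overall charge gives an oxidation state of +3 for ruthenium.
Ruthenium is a group-8 element; Ru(III) is therefore d⁵.
The spin state decides the count: a 4d ion has a large Δₒ and is invariably low-spin.
An octahedral low-spin d⁵ ion is t₂g⁵e_g⁰, giving 1 unpaired electron.

1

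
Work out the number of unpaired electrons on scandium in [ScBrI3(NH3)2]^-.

Summing ligand charges against the −1 overall charge gives an oxidation state of +3 for scandium.
Sc sits in group 3, so the d-electron count is 3 − 3 = 0.
In an octahedral field the d⁰ configuration is t₂g⁰e_g⁰, giving 0 unpaired electrons.

0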